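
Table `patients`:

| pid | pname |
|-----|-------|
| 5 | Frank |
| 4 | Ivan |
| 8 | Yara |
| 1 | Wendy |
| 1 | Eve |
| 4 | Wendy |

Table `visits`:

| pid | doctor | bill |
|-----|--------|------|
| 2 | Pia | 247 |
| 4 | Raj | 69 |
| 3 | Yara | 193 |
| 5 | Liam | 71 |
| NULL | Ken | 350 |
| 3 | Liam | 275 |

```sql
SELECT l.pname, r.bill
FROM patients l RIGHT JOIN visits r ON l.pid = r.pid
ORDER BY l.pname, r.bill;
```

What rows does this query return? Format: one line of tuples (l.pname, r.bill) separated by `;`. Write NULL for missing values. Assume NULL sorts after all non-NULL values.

RIGHT JOIN keeps every row from `visits`; unmatched rows get NULL for `patients`'s columns.
Matching on l.pid = r.pid. A NULL in a compared column never satisfies the condition.
- l row (pid=5): matches 1 r row(s) → 1 output row(s).
- l row (pid=4): matches 1 r row(s) → 1 output row(s).
- l row (pid=8): no match.
- l row (pid=1): no match.
- l row (pid=1): no match.
- l row (pid=4): matches 1 r row(s) → 1 output row(s).
- 4 r row(s) had no l match → kept, l columns NULL.
After projecting and ordering:
l.pname | r.bill
Frank | 71
Ivan | 69
Wendy | 69
NULL | 193
NULL | 247
NULL | 275
NULL | 350

(Frank, 71); (Ivan, 69); (Wendy, 69); (NULL, 193); (NULL, 247); (NULL, 275); (NULL, 350)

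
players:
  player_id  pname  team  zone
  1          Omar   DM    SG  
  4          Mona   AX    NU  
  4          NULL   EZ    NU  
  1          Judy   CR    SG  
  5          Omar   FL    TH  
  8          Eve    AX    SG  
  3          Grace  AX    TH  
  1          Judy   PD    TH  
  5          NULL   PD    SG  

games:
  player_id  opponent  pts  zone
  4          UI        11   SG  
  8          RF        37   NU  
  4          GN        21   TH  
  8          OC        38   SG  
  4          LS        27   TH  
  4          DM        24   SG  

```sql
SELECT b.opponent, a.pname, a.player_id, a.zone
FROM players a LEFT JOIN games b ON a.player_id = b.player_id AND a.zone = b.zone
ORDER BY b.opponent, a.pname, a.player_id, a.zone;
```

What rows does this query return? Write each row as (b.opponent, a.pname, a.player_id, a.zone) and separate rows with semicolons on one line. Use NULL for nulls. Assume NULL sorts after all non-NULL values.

(OC, Eve, 8, SG); (NULL, Grace, 3, TH); (NULL, Judy, 1, SG); (NULL, Judy, 1, TH); (NULL, Mona, 4, NU); (NULL, Omar, 1, SG); (NULL, Omar, 5, TH); (NULL, NULL, 4, NU); (NULL, NULL, 5, SG)

LEFT JOIN keeps every row from `players`; unmatched rows get NULL for `games`'s columns.
Matching on a.player_id = b.player_id AND a.zone = b.zone.
- player_id=1, zone=SG: no b row matches, row kept with b columns NULL.
- player_id=4, zone=NU: no b row matches, row kept with b columns NULL.
- player_id=4, zone=NU: no b row matches, row kept with b columns NULL.
- player_id=1, zone=SG: no b row matches, row kept with b columns NULL.
- player_id=5, zone=TH: no b row matches, row kept with b columns NULL.
- player_id=8, zone=SG: 1 matching b row(s), so 1 row(s) emitted.
- player_id=3, zone=TH: no b row matches, row kept with b columns NULL.
- player_id=1, zone=TH: no b row matches, row kept with b columns NULL.
- player_id=5, zone=SG: no b row matches, row kept with b columns NULL.
After projecting and ordering:
b.opponent | a.pname | a.player_id | a.zone
OC | Eve | 8 | SG
NULL | Grace | 3 | TH
NULL | Judy | 1 | SG
NULL | Judy | 1 | TH
NULL | Mona | 4 | NU
NULL | Omar | 1 | SG
NULL | Omar | 5 | TH
NULL | NULL | 4 | NU
NULL | NULL | 5 | SG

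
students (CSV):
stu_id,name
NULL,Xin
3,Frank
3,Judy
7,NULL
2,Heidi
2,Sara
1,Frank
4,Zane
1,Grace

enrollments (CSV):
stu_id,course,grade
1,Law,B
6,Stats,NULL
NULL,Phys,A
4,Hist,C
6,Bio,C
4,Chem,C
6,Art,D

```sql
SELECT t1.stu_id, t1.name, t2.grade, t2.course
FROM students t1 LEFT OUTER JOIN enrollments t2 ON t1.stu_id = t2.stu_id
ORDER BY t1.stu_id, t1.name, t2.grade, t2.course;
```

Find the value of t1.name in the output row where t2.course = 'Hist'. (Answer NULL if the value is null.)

Zane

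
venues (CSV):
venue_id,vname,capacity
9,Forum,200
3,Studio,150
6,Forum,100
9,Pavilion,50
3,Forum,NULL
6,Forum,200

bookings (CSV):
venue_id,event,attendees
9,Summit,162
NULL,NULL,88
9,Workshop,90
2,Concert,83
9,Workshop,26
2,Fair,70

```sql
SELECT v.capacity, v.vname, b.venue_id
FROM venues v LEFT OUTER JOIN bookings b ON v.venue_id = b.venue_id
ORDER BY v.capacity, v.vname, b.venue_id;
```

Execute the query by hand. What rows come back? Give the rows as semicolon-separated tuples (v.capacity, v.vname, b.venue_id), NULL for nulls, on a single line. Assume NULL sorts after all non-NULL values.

LEFT JOIN keeps every row from `venues`; unmatched rows get NULL for `bookings`'s columns.
Matching on v.venue_id = b.venue_id. A NULL in a compared column never satisfies the condition.
Matched pairs: 6; unmatched v rows kept: 4.

(50, Pavilion, 9); (50, Pavilion, 9); (50, Pavilion, 9); (100, Forum, NULL); (150, Studio, NULL); (200, Forum, 9); (200, Forum, 9); (200, Forum, 9); (200, Forum, NULL); (NULL, Forum, NULL)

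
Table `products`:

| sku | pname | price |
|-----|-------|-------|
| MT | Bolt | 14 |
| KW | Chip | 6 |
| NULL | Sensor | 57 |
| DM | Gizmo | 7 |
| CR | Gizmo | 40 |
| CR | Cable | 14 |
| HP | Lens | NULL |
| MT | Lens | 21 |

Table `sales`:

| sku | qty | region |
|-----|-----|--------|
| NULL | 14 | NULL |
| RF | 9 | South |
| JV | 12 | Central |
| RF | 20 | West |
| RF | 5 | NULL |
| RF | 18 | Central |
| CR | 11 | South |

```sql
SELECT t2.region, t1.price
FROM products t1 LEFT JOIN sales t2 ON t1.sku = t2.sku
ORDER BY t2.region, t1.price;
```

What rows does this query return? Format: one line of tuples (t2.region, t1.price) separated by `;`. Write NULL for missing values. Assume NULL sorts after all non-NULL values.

(South, 14); (South, 40); (NULL, 6); (NULL, 7); (NULL, 14); (NULL, 21); (NULL, 57); (NULL, NULL)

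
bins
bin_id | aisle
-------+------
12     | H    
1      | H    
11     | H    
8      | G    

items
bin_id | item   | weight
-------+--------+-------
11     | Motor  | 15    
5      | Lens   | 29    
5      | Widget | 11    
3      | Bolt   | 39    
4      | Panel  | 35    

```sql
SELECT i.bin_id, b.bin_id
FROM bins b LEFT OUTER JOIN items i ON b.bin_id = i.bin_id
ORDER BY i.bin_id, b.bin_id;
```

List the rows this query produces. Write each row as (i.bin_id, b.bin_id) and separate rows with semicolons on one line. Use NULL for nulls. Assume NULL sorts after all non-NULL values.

(11, 11); (NULL, 1); (NULL, 8); (NULL, 12)

LEFT JOIN keeps every row from `bins`; unmatched rows get NULL for `items`'s columns.
Matching on b.bin_id = i.bin_id.
- bin_id=12: no i row matches, row kept with i columns NULL.
- bin_id=1: no i row matches, row kept with i columns NULL.
- bin_id=11: 1 matching i row(s), so 1 row(s) emitted.
- bin_id=8: no i row matches, row kept with i columns NULL.
After projecting and ordering:
i.bin_id | b.bin_id
11 | 11
NULL | 1
NULL | 8
NULL | 12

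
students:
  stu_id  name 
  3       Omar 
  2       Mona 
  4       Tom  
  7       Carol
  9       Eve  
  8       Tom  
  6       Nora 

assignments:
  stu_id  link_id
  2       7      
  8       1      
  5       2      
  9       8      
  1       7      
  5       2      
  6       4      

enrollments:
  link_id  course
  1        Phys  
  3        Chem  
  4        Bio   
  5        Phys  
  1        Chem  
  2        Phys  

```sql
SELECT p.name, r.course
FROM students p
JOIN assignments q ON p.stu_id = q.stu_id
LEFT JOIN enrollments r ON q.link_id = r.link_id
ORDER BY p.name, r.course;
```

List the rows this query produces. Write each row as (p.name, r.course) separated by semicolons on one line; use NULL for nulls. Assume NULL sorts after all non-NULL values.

(Eve, NULL); (Mona, NULL); (Nora, Bio); (Tom, Chem); (Tom, Phys)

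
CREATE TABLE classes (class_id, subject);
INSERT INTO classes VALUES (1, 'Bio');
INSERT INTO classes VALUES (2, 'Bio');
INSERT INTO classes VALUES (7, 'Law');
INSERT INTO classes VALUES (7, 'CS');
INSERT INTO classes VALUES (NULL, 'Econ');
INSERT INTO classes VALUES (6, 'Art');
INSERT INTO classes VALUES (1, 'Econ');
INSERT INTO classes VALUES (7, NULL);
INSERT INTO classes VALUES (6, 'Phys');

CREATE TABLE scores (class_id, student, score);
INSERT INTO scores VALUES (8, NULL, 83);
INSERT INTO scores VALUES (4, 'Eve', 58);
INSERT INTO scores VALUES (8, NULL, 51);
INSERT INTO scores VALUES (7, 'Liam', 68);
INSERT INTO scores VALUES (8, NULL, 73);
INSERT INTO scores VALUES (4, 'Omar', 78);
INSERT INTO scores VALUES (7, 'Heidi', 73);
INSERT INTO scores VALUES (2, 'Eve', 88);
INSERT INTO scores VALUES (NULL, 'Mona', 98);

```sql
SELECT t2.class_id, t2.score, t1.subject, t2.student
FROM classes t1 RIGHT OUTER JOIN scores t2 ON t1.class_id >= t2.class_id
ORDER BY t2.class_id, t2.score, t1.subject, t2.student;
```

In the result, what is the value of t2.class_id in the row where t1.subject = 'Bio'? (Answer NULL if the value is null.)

RIGHT JOIN keeps every row from `scores`; unmatched rows get NULL for `classes`'s columns.
Matching on t1.class_id >= t2.class_id. A NULL in a compared column never satisfies the condition.
- t1 (class_id=1) has no partner in t2.
- t1 (class_id=2) pairs with 1 row(s) of t2.
- t1 (class_id=7) pairs with 5 row(s) of t2.
- t1 (class_id=7) pairs with 5 row(s) of t2.
- t1 (class_id=NULL) has no partner in t2.
- t1 (class_id=6) pairs with 3 row(s) of t2.
- t1 (class_id=1) has no partner in t2.
- t1 (class_id=7) pairs with 5 row(s) of t2.
- t1 (class_id=6) pairs with 3 row(s) of t2.
- plus 4 unmatched t2 row(s), each kept with NULL t1 columns.

2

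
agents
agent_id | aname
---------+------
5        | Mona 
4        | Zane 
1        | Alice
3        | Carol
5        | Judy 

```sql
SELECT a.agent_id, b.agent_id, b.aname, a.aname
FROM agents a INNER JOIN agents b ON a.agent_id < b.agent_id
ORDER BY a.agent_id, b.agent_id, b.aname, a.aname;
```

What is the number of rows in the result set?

9

INNER JOIN keeps only pairs where the ON condition holds.
Matching on a.agent_id < b.agent_id.
- a[0] agent_id=5 → no match; dropped.
- a[1] agent_id=4 → 2 match(es) in b → 2 row(s).
- a[2] agent_id=1 → 4 match(es) in b → 4 row(s).
- a[3] agent_id=3 → 3 match(es) in b → 3 row(s).
- a[4] agent_id=5 → no match; dropped.
Total: 9 rows.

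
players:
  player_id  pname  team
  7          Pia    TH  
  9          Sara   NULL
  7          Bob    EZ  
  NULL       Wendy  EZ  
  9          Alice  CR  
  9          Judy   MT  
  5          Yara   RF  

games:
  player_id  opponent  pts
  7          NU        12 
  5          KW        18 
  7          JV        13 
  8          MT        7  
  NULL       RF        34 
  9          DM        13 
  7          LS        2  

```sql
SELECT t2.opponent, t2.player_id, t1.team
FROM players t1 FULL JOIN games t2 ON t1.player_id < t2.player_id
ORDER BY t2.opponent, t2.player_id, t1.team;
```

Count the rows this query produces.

FULL OUTER JOIN keeps every row from both sides; unmatched rows get NULL for the other side's columns.
Matching on t1.player_id < t2.player_id. A NULL in a compared column never satisfies the condition.
- t1[0] player_id=7 → 2 match(es) in t2 → 2 row(s).
- t1[1] player_id=9 → no match; kept with NULLs on the t2 side.
- t1[2] player_id=7 → 2 match(es) in t2 → 2 row(s).
- t1[3] player_id=NULL → no match; kept with NULLs on the t2 side.
- t1[4] player_id=9 → no match; kept with NULLs on the t2 side.
- t1[5] player_id=9 → no match; kept with NULLs on the t2 side.
- t1[6] player_id=5 → 5 match(es) in t2 → 5 row(s).
- 2 t2 row(s) had no t1 match → kept, t1 columns NULL.
Total: 9 matched + 6 padded = 15 rows.

15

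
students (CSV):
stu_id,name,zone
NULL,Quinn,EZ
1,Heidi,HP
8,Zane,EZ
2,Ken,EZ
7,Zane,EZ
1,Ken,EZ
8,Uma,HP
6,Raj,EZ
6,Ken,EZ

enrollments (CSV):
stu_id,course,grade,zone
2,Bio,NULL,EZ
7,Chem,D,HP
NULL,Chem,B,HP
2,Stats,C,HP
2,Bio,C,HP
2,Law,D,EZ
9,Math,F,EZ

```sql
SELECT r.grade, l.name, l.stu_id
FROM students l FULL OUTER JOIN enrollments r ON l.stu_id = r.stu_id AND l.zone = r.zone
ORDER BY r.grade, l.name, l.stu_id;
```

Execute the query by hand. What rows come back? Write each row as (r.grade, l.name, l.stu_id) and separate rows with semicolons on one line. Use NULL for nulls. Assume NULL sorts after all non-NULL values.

(B, NULL, NULL); (C, NULL, NULL); (C, NULL, NULL); (D, Ken, 2); (D, NULL, NULL); (F, NULL, NULL); (NULL, Heidi, 1); (NULL, Ken, 1); (NULL, Ken, 2); (NULL, Ken, 6); (NULL, Quinn, NULL); (NULL, Raj, 6); (NULL, Uma, 8); (NULL, Zane, 7); (NULL, Zane, 8)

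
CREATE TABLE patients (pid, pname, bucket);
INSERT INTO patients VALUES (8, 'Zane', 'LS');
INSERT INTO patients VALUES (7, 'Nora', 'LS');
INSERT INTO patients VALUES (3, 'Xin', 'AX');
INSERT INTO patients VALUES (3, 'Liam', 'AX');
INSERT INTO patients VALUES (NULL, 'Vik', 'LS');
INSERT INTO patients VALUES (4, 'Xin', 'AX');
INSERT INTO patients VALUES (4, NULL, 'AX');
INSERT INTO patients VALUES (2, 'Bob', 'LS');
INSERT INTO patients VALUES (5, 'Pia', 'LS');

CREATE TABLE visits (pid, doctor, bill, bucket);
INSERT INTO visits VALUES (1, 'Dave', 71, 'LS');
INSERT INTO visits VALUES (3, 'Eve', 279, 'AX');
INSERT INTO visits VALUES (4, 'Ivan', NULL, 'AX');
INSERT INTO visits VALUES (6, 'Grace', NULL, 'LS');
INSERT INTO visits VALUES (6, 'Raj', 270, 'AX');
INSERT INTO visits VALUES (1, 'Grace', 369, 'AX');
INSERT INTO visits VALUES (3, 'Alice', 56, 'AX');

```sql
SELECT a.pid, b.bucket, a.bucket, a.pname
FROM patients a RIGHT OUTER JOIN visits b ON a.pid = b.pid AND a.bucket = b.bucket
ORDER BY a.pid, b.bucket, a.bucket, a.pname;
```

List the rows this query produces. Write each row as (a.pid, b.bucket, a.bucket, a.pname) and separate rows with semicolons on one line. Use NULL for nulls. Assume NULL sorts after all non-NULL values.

(3, AX, AX, Liam); (3, AX, AX, Liam); (3, AX, AX, Xin); (3, AX, AX, Xin); (4, AX, AX, Xin); (4, AX, AX, NULL); (NULL, AX, NULL, NULL); (NULL, AX, NULL, NULL); (NULL, LS, NULL, NULL); (NULL, LS, NULL, NULL)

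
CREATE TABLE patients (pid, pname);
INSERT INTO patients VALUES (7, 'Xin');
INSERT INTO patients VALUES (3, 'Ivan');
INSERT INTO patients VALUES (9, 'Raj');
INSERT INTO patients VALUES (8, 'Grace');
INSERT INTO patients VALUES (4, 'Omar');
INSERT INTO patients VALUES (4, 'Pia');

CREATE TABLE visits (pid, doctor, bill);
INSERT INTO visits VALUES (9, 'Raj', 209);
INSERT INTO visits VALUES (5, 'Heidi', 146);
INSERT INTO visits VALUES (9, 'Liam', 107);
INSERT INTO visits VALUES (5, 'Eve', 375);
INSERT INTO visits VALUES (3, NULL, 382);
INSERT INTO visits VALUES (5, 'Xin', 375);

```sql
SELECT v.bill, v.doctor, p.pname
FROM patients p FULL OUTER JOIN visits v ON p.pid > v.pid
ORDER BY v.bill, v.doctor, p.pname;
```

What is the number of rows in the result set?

17

FULL OUTER JOIN keeps every row from both sides; unmatched rows get NULL for the other side's columns.
Matching on p.pid > v.pid.
Matched pairs: 14; unmatched p rows kept: 1; unmatched v rows kept: 2.
Total: 14 matched + 3 padded = 17 rows.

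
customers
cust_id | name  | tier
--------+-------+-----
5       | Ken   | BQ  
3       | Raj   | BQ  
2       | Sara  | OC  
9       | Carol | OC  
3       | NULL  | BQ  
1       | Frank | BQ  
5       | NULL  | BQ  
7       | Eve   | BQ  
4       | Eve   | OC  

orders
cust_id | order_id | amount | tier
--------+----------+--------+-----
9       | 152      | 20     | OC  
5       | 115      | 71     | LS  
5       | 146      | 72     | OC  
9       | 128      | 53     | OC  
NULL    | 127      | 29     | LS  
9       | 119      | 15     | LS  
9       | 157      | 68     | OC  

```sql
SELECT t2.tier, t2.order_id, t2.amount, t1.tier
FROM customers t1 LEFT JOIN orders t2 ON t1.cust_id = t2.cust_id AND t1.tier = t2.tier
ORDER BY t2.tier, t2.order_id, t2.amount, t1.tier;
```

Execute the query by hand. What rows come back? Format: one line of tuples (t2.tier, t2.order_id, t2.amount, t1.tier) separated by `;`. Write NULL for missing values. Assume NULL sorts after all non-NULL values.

(OC, 128, 53, OC); (OC, 152, 20, OC); (OC, 157, 68, OC); (NULL, NULL, NULL, BQ); (NULL, NULL, NULL, BQ); (NULL, NULL, NULL, BQ); (NULL, NULL, NULL, BQ); (NULL, NULL, NULL, BQ); (NULL, NULL, NULL, BQ); (NULL, NULL, NULL, OC); (NULL, NULL, NULL, OC)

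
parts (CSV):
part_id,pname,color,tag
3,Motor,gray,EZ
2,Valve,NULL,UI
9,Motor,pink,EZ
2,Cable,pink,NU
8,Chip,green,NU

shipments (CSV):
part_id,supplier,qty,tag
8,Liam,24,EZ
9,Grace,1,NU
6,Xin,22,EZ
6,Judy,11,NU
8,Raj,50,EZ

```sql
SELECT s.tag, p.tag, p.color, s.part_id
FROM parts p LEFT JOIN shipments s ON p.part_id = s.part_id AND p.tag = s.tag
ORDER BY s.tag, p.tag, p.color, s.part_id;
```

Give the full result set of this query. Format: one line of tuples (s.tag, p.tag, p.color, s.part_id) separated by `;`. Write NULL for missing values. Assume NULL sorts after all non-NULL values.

(NULL, EZ, gray, NULL); (NULL, EZ, pink, NULL); (NULL, NU, green, NULL); (NULL, NU, pink, NULL); (NULL, UI, NULL, NULL)

LEFT JOIN keeps every row from `parts`; unmatched rows get NULL for `shipments`'s columns.
Matching on p.part_id = s.part_id AND p.tag = s.tag.
- p row (part_id=3, tag=EZ): no match → kept, s columns NULL.
- p row (part_id=2, tag=UI): no match → kept, s columns NULL.
- p row (part_id=9, tag=EZ): no match → kept, s columns NULL.
- p row (part_id=2, tag=NU): no match → kept, s columns NULL.
- p row (part_id=8, tag=NU): no match → kept, s columns NULL.
After projecting and ordering:
s.tag | p.tag | p.color | s.part_id
NULL | EZ | gray | NULL
NULL | EZ | pink | NULL
NULL | NU | green | NULL
NULL | NU | pink | NULL
NULL | UI | NULL | NULL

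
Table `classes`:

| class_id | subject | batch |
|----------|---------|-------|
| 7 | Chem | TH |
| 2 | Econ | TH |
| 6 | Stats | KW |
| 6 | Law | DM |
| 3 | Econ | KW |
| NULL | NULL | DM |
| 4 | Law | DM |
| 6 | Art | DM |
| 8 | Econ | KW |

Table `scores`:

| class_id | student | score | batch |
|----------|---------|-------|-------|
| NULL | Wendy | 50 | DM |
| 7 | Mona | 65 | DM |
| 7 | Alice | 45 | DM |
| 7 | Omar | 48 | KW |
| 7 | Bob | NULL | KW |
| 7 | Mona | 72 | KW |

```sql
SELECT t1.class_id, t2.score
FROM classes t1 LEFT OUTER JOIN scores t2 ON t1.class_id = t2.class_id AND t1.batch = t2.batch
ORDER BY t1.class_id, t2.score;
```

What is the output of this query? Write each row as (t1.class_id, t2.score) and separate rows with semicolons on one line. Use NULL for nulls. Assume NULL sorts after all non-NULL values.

(2, NULL); (3, NULL); (4, NULL); (6, NULL); (6, NULL); (6, NULL); (7, NULL); (8, NULL); (NULL, NULL)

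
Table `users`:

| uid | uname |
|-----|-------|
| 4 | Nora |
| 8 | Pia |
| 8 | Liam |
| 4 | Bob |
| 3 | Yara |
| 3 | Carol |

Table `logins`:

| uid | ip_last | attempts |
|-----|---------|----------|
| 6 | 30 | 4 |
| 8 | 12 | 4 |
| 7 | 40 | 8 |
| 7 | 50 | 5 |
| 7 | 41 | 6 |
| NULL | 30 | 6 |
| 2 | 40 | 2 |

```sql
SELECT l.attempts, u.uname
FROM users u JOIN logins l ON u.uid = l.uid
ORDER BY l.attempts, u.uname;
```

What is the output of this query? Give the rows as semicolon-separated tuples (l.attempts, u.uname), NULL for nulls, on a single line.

INNER JOIN keeps only pairs where the ON condition holds.
Matching on u.uid = l.uid. A NULL in a compared column never satisfies the condition.
- u row (uid=4): no match → dropped.
- u row (uid=8): matches 1 l row(s) → 1 output row(s).
- u row (uid=8): matches 1 l row(s) → 1 output row(s).
- u row (uid=4): no match → dropped.
- u row (uid=3): no match → dropped.
- u row (uid=3): no match → dropped.
After projecting and ordering:
l.attempts | u.uname
4 | Liam
4 | Pia

(4, Liam); (4, Pia)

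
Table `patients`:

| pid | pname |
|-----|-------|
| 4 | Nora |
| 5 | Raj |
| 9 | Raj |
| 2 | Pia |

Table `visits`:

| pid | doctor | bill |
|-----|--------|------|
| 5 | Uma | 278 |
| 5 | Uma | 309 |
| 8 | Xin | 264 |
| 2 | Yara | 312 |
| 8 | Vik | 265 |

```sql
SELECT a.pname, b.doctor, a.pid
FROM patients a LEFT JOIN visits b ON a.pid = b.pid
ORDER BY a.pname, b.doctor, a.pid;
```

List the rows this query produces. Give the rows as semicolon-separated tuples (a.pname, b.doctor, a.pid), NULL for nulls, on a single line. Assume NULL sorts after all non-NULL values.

(Nora, NULL, 4); (Pia, Yara, 2); (Raj, Uma, 5); (Raj, Uma, 5); (Raj, NULL, 9)

LEFT JOIN keeps every row from `patients`; unmatched rows get NULL for `visits`'s columns.
Matching on a.pid = b.pid.
Matched pairs: 3; unmatched a rows kept: 2.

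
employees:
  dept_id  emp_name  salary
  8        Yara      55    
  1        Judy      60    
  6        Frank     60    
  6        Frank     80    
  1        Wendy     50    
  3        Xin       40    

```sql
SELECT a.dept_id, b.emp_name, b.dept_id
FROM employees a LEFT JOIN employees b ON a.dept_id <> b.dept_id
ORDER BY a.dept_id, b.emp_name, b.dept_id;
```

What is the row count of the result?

26

LEFT JOIN keeps every row from `employees a`; unmatched rows get NULL for `employees b`'s columns.
Matching on a.dept_id <> b.dept_id.
- dept_id=8: 5 matching b row(s), so 5 row(s) emitted.
- dept_id=1: 4 matching b row(s), so 4 row(s) emitted.
- dept_id=6: 4 matching b row(s), so 4 row(s) emitted.
- dept_id=6: 4 matching b row(s), so 4 row(s) emitted.
- dept_id=1: 4 matching b row(s), so 4 row(s) emitted.
- dept_id=3: 5 matching b row(s), so 5 row(s) emitted.
Total: 26 rows.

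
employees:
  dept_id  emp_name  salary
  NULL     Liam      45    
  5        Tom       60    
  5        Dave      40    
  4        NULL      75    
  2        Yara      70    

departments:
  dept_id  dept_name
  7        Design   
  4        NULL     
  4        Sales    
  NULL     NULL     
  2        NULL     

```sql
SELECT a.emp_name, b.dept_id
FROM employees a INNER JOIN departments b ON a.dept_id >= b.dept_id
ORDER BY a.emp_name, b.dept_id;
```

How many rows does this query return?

10

INNER JOIN keeps only pairs where the ON condition holds.
Matching on a.dept_id >= b.dept_id. A NULL in a compared column never satisfies the condition.
- a row (dept_id=NULL): no match → dropped.
- a row (dept_id=5): matches 3 b row(s) → 3 output row(s).
- a row (dept_id=5): matches 3 b row(s) → 3 output row(s).
- a row (dept_id=4): matches 3 b row(s) → 3 output row(s).
- a row (dept_id=2): matches 1 b row(s) → 1 output row(s).
Total: 10 rows.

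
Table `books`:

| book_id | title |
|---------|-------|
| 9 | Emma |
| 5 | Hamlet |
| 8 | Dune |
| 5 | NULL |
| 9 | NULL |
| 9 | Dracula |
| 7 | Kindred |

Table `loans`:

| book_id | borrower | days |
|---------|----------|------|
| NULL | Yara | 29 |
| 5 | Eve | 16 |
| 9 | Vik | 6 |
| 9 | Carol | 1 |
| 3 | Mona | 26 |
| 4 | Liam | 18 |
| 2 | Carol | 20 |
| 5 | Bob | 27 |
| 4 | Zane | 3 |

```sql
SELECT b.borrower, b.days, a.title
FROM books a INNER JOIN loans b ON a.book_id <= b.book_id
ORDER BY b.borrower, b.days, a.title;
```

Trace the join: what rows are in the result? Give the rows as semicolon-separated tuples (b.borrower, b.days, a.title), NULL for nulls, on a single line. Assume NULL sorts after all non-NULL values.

(Bob, 27, Hamlet); (Bob, 27, NULL); (Carol, 1, Dracula); (Carol, 1, Dune); (Carol, 1, Emma); (Carol, 1, Hamlet); (Carol, 1, Kindred); (Carol, 1, NULL); (Carol, 1, NULL); (Eve, 16, Hamlet); (Eve, 16, NULL); (Vik, 6, Dracula); (Vik, 6, Dune); (Vik, 6, Emma); (Vik, 6, Hamlet); (Vik, 6, Kindred); (Vik, 6, NULL); (Vik, 6, NULL)

INNER JOIN keeps only pairs where the ON condition holds.
Matching on a.book_id <= b.book_id. A NULL in a compared column never satisfies the condition.
- book_id=9: 2 matching b row(s), so 2 row(s) emitted.
- book_id=5: 4 matching b row(s), so 4 row(s) emitted.
- book_id=8: 2 matching b row(s), so 2 row(s) emitted.
- book_id=5: 4 matching b row(s), so 4 row(s) emitted.
- book_id=9: 2 matching b row(s), so 2 row(s) emitted.
- book_id=9: 2 matching b row(s), so 2 row(s) emitted.
- book_id=7: 2 matching b row(s), so 2 row(s) emitted.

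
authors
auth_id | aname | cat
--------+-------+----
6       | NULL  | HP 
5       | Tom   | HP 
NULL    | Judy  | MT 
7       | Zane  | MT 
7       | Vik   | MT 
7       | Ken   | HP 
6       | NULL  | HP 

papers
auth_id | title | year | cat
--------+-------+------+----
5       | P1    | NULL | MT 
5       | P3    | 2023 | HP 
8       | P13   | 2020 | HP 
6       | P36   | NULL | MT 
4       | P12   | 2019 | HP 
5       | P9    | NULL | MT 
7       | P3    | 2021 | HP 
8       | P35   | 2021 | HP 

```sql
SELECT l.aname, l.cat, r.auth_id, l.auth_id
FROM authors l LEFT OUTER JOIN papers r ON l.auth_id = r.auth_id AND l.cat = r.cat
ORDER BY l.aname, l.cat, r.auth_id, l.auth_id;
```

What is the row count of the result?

7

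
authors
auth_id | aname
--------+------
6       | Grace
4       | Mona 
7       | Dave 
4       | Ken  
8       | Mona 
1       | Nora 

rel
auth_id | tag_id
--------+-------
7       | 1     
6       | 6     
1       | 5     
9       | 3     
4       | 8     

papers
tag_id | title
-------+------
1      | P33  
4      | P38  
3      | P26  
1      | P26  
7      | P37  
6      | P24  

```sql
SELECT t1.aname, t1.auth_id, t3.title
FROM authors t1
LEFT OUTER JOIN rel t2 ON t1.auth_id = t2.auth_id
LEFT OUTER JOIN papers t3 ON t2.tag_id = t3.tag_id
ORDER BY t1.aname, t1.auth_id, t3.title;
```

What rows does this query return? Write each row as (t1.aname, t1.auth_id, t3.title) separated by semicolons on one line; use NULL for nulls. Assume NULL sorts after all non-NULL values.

(Dave, 7, P26); (Dave, 7, P33); (Grace, 6, P24); (Ken, 4, NULL); (Mona, 4, NULL); (Mona, 8, NULL); (Nora, 1, NULL)

Evaluate left to right. First `authors t1 LEFT JOIN rel t2` on auth_id: 6 row(s).
Then LEFT JOIN `papers t3` on tag_id: each of those 6 rows is kept; rows whose t2.tag_id has no match in t3 get NULL for t3's columns.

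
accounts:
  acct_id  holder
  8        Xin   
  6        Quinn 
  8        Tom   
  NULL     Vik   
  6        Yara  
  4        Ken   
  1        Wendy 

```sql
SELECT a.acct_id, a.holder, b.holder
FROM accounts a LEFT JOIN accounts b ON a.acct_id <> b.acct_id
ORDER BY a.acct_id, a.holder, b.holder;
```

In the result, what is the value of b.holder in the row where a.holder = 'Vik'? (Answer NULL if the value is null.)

LEFT JOIN keeps every row from `accounts a`; unmatched rows get NULL for `accounts b`'s columns.
Matching on a.acct_id <> b.acct_id. A NULL in a compared column never satisfies the condition.
Matched pairs: 26; unmatched a rows kept: 1.

NULL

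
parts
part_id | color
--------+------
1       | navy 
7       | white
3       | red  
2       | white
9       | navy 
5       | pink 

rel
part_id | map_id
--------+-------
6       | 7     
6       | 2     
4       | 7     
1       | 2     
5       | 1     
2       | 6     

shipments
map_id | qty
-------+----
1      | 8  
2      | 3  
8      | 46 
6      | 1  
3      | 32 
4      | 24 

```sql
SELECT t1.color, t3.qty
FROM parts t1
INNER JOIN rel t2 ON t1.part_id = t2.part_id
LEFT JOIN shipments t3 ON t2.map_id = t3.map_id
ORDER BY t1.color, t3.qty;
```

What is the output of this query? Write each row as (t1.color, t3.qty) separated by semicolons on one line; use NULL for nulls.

(navy, 3); (pink, 8); (white, 1)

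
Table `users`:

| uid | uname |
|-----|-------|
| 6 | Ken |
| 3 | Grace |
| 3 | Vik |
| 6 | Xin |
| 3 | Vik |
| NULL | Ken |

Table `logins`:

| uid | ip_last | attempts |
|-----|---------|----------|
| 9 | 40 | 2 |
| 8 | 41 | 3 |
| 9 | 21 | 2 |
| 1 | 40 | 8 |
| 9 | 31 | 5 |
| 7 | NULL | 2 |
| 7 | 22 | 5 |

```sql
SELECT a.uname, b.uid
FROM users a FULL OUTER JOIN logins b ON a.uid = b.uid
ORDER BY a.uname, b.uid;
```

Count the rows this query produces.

13

FULL OUTER JOIN keeps every row from both sides; unmatched rows get NULL for the other side's columns.
Matching on a.uid = b.uid. A NULL in a compared column never satisfies the condition.
Matched pairs: 0; unmatched a rows kept: 6; unmatched b rows kept: 7.
Total: 0 matched + 13 padded = 13 rows.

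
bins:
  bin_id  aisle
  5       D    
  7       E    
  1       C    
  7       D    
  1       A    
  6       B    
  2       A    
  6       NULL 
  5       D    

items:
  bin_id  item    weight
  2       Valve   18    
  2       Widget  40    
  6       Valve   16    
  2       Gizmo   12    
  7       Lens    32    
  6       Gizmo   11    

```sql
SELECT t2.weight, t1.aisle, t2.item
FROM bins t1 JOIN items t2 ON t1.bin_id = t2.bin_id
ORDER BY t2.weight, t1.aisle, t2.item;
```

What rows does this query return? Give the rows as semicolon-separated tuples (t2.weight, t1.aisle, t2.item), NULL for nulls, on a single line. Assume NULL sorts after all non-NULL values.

INNER JOIN keeps only pairs where the ON condition holds.
Matching on t1.bin_id = t2.bin_id.
- t1[0] bin_id=5 → no match; dropped.
- t1[1] bin_id=7 → 1 match(es) in t2 → 1 row(s).
- t1[2] bin_id=1 → no match; dropped.
- t1[3] bin_id=7 → 1 match(es) in t2 → 1 row(s).
- t1[4] bin_id=1 → no match; dropped.
- t1[5] bin_id=6 → 2 match(es) in t2 → 2 row(s).
- t1[6] bin_id=2 → 3 match(es) in t2 → 3 row(s).
- t1[7] bin_id=6 → 2 match(es) in t2 → 2 row(s).
- t1[8] bin_id=5 → no match; dropped.
After projecting and ordering:
t2.weight | t1.aisle | t2.item
11 | B | Gizmo
11 | NULL | Gizmo
12 | A | Gizmo
16 | B | Valve
16 | NULL | Valve
18 | A | Valve
32 | D | Lens
32 | E | Lens
40 | A | Widget

(11, B, Gizmo); (11, NULL, Gizmo); (12, A, Gizmo); (16, B, Valve); (16, NULL, Valve); (18, A, Valve); (32, D, Lens); (32, E, Lens); (40, A, Widget)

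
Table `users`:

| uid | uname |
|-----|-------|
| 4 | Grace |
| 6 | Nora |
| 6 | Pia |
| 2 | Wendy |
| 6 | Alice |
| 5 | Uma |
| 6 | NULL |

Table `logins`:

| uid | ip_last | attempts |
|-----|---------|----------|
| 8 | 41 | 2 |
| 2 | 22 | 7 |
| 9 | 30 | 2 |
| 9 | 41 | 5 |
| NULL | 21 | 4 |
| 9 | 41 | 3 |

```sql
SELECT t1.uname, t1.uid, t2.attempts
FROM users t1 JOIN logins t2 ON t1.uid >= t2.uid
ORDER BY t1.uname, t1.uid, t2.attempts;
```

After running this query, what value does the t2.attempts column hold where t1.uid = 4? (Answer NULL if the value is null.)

INNER JOIN keeps only pairs where the ON condition holds.
Matching on t1.uid >= t2.uid. A NULL in a compared column never satisfies the condition.
Matched pairs: 7.

7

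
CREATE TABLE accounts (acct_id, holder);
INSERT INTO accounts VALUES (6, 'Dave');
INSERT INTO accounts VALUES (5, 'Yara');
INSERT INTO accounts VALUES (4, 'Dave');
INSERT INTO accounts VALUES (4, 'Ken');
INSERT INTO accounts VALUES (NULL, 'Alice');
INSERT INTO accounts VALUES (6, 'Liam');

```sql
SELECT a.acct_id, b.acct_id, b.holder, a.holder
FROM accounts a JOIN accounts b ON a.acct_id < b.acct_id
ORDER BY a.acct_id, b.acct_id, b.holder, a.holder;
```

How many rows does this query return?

8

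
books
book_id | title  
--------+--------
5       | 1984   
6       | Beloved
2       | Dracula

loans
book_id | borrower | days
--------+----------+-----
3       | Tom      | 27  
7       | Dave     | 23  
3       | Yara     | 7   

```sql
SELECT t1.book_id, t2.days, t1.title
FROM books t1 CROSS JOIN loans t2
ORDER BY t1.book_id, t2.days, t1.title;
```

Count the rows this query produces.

CROSS JOIN pairs every row of `books` with every row of `loans`: 3 × 3 = 9 rows.

9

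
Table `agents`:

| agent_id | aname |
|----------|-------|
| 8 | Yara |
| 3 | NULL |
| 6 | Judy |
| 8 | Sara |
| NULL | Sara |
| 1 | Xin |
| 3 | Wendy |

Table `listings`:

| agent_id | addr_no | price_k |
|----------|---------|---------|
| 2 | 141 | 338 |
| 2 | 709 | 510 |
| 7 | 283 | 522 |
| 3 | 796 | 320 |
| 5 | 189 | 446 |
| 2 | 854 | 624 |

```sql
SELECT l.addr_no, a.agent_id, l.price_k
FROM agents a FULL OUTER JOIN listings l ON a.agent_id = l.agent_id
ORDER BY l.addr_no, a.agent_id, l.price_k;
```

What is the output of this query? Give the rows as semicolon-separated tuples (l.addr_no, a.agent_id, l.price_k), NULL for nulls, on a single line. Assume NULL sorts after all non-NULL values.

(141, NULL, 338); (189, NULL, 446); (283, NULL, 522); (709, NULL, 510); (796, 3, 320); (796, 3, 320); (854, NULL, 624); (NULL, 1, NULL); (NULL, 6, NULL); (NULL, 8, NULL); (NULL, 8, NULL); (NULL, NULL, NULL)

FULL OUTER JOIN keeps every row from both sides; unmatched rows get NULL for the other side's columns.
Matching on a.agent_id = l.agent_id. A NULL in a compared column never satisfies the condition.
- agent_id=8: no l row matches, row kept with l columns NULL.
- agent_id=3: 1 matching l row(s), so 1 row(s) emitted.
- agent_id=6: no l row matches, row kept with l columns NULL.
- agent_id=8: no l row matches, row kept with l columns NULL.
- agent_id=NULL: no l row matches, row kept with l columns NULL.
- agent_id=1: no l row matches, row kept with l columns NULL.
- agent_id=3: 1 matching l row(s), so 1 row(s) emitted.
- 5 l row(s) had no a match → kept, a columns NULL.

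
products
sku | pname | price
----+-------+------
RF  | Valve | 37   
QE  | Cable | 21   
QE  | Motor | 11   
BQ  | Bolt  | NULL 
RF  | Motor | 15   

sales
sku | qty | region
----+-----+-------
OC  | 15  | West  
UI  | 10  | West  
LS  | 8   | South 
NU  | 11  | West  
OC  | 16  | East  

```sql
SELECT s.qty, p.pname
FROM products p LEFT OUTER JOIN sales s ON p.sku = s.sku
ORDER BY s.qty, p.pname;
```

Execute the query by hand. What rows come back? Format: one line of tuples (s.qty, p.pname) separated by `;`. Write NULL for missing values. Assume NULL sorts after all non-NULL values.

(NULL, Bolt); (NULL, Cable); (NULL, Motor); (NULL, Motor); (NULL, Valve)

LEFT JOIN keeps every row from `products`; unmatched rows get NULL for `sales`'s columns.
Matching on p.sku = s.sku.
- p[0] sku=RF → no match; kept with NULLs on the s side.
- p[1] sku=QE → no match; kept with NULLs on the s side.
- p[2] sku=QE → no match; kept with NULLs on the s side.
- p[3] sku=BQ → no match; kept with NULLs on the s side.
- p[4] sku=RF → no match; kept with NULLs on the s side.
After projecting and ordering:
s.qty | p.pname
NULL | Bolt
NULL | Cable
NULL | Motor
NULL | Motor
NULL | Valve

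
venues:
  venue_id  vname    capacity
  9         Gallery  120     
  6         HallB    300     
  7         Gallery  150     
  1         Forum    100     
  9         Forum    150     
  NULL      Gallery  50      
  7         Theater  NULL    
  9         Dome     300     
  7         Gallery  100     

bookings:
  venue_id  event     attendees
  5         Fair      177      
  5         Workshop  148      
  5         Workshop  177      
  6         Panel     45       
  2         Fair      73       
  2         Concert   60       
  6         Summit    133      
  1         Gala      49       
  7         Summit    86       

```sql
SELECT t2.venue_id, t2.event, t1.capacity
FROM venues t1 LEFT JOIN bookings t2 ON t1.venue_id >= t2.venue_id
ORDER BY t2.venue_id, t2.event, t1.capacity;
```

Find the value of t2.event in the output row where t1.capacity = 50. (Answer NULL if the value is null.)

NULL

LEFT JOIN keeps every row from `venues`; unmatched rows get NULL for `bookings`'s columns.
Matching on t1.venue_id >= t2.venue_id. A NULL in a compared column never satisfies the condition.
- venue_id=9: 9 matching t2 row(s), so 9 row(s) emitted.
- venue_id=6: 8 matching t2 row(s), so 8 row(s) emitted.
- venue_id=7: 9 matching t2 row(s), so 9 row(s) emitted.
- venue_id=1: 1 matching t2 row(s), so 1 row(s) emitted.
- venue_id=9: 9 matching t2 row(s), so 9 row(s) emitted.
- venue_id=NULL: no t2 row matches, row kept with t2 columns NULL.
- venue_id=7: 9 matching t2 row(s), so 9 row(s) emitted.
- venue_id=9: 9 matching t2 row(s), so 9 row(s) emitted.
- venue_id=7: 9 matching t2 row(s), so 9 row(s) emitted.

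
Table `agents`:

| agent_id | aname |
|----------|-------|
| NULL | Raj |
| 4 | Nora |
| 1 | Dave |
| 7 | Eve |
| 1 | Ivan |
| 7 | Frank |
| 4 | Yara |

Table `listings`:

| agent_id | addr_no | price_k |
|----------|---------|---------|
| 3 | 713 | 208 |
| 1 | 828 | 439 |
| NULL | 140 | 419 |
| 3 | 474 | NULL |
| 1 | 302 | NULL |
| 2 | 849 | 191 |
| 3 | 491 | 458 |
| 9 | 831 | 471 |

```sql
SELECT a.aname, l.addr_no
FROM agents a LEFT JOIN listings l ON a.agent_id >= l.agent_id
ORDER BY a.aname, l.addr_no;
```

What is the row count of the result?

29

LEFT JOIN keeps every row from `agents`; unmatched rows get NULL for `listings`'s columns.
Matching on a.agent_id >= l.agent_id. A NULL in a compared column never satisfies the condition.
- a row (agent_id=NULL): no match → kept, l columns NULL.
- a row (agent_id=4): matches 6 l row(s) → 6 output row(s).
- a row (agent_id=1): matches 2 l row(s) → 2 output row(s).
- a row (agent_id=7): matches 6 l row(s) → 6 output row(s).
- a row (agent_id=1): matches 2 l row(s) → 2 output row(s).
- a row (agent_id=7): matches 6 l row(s) → 6 output row(s).
- a row (agent_id=4): matches 6 l row(s) → 6 output row(s).
Total: 28 matched + 1 padded = 29 rows.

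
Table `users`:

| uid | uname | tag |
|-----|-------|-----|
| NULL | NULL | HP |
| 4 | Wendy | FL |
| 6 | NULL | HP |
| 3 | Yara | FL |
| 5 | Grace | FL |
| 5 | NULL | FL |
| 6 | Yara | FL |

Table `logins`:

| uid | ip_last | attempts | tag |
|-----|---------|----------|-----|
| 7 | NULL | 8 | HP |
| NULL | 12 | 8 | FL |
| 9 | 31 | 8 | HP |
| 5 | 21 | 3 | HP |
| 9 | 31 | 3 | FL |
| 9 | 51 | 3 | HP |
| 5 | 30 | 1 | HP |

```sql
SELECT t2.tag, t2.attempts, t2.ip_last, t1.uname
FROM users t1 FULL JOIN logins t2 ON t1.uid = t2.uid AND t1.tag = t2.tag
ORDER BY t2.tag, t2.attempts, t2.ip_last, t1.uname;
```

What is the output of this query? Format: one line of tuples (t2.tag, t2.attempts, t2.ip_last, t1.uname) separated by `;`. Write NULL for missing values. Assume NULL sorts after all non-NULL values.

(FL, 3, 31, NULL); (FL, 8, 12, NULL); (HP, 1, 30, NULL); (HP, 3, 21, NULL); (HP, 3, 51, NULL); (HP, 8, 31, NULL); (HP, 8, NULL, NULL); (NULL, NULL, NULL, Grace); (NULL, NULL, NULL, Wendy); (NULL, NULL, NULL, Yara); (NULL, NULL, NULL, Yara); (NULL, NULL, NULL, NULL); (NULL, NULL, NULL, NULL); (NULL, NULL, NULL, NULL)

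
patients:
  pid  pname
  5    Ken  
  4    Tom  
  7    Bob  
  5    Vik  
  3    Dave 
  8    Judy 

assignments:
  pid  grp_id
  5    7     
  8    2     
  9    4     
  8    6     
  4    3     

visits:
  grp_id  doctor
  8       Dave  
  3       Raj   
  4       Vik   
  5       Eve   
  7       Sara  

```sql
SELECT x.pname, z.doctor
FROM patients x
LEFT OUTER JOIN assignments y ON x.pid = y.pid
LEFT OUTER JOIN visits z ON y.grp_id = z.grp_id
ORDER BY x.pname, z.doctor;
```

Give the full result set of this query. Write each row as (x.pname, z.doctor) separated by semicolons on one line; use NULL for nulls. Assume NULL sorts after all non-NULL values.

Joins associate left-to-right: patients LEFT JOIN assignments on pid gives 7 intermediate row(s).
Then LEFT JOIN `visits z` on grp_id: each of those 7 rows is kept; rows whose y.grp_id has no match in z get NULL for z's columns.

(Bob, NULL); (Dave, NULL); (Judy, NULL); (Judy, NULL); (Ken, Sara); (Tom, Raj); (Vik, Sara)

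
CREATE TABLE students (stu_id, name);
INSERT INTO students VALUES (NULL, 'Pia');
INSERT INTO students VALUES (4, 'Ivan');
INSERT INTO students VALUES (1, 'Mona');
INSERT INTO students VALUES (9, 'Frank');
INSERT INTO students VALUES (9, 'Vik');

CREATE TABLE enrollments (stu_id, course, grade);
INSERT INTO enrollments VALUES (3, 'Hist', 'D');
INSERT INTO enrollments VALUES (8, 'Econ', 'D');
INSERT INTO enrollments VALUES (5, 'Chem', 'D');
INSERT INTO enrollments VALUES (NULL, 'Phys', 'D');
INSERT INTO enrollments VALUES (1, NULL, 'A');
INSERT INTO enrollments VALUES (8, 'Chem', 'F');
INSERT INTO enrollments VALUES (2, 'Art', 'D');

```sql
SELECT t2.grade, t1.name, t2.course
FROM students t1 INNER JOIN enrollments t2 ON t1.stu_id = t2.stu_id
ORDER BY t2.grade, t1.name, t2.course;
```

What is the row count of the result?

1

INNER JOIN keeps only pairs where the ON condition holds.
Matching on t1.stu_id = t2.stu_id. A NULL in a compared column never satisfies the condition.
Matched pairs: 1.
Total: 1 rows.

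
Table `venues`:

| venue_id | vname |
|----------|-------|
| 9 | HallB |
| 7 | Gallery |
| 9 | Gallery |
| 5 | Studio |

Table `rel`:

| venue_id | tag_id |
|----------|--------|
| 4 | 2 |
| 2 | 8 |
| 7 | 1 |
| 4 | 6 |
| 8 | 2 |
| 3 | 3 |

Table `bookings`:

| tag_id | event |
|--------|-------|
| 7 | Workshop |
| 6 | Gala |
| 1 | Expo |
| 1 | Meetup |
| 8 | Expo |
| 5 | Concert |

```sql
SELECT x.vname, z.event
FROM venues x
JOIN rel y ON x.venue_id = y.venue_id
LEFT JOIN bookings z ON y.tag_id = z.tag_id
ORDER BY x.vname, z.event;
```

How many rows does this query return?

Joins associate left-to-right: venues INNER JOIN rel on venue_id gives 1 intermediate row(s).
Then LEFT JOIN `bookings z` on tag_id: each of those 1 rows is kept; rows whose y.tag_id has no match in z get NULL for z's columns.
Result: 2 row(s).

2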